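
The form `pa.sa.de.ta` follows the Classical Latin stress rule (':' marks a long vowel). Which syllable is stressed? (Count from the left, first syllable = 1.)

Classical Latin: stress the penult if heavy (long vowel or closed), else the antepenult.
Weights: 2 sa L, 3 de L, 4 ta L.
The penult (syllable 3, de) is light, so stress falls on the antepenult (syllable 2, sa).
Stress on syllable 2: pa.ˈsa.de.ta.

2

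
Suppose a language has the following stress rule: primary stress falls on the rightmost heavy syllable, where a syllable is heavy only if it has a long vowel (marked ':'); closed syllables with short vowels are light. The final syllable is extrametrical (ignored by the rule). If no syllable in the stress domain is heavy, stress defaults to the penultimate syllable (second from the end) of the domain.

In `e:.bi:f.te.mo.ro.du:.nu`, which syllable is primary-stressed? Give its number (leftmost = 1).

The final syllable (7, nu) is extrametrical; the stress domain is syllables 1–6.
Weights: 1 e: H, 2 bi:f H, 3 te L, 4 mo L, 5 ro L, 6 du: H.
Heavy syllables in the domain: 1, 2, 6. The rightmost is syllable 6 (du:).
Primary stress: syllable 6 → e:.bi:f.te.mo.ro.ˈdu:.nu.

6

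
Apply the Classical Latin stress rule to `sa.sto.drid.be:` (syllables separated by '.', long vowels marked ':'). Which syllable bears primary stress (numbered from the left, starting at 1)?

Classical Latin: stress the penult if heavy (long vowel or closed), else the antepenult.
Weights: 2 sto L, 3 drid H, 4 be: H.
The penult (syllable 3, drid) is heavy, so it takes stress.
Stress on syllable 3: sa.sto.ˈdrid.be:.

3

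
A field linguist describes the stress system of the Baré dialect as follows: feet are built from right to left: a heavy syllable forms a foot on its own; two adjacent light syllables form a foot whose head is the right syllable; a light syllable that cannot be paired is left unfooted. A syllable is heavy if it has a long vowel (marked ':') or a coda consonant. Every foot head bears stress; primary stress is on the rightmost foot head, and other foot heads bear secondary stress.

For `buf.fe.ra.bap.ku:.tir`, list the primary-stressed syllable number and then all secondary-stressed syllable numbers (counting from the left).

primary 6, secondary 1, 3, 4, 5

Weights: 1 buf H, 2 fe L, 3 ra L, 4 bap H, 5 ku: H, 6 tir H.
Parse right to left (heavy = foot alone; LL = one foot; stranded L unfooted): (ˈbuf) (fe.ˈra) (ˈbap) (ˈku:) (ˈtir).
Foot heads: 1, 3, 4, 5, 6.
Primary stress on the rightmost head = syllable 6.
Secondary stress on 1, 3, 4, 5: ˌbuf.fe.ˌra.ˌbap.ˌku:.ˈtir.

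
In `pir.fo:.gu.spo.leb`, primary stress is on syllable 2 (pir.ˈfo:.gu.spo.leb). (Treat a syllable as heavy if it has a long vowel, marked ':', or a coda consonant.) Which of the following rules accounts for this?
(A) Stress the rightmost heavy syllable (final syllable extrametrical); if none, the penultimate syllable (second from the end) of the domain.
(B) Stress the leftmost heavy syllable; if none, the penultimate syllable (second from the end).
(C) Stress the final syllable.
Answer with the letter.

A

Rule A → syllable 2 ✓.
Rule B → syllable 1 (observed: 2).
Rule C → syllable 5 (observed: 2).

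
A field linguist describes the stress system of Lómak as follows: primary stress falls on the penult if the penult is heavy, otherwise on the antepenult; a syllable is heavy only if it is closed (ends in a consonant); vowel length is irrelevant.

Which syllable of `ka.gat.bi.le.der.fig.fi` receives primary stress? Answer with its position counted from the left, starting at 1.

Weights: 5 der H, 6 fig H, 7 fi L.
The penult (syllable 6, fig) is heavy, so it takes stress.
Primary stress: syllable 6 → ka.gat.bi.le.der.ˈfig.fi.

6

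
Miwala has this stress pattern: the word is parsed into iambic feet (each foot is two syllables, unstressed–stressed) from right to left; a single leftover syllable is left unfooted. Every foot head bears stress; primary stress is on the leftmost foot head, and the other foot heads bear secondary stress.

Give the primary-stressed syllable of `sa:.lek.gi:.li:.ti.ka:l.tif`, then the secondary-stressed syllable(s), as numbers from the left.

primary 3, secondary 5, 7

Parse right to left into iambic (σˈσ) feet: sa: (lek.ˈgi:) (li:.ˈti) (ka:l.ˈtif). Syllable 1 is left unfooted.
Foot heads (stressed positions): 3, 5, 7.
End Rule Leftmost: primary stress on the leftmost head = syllable 3.
Secondary stress on 5, 7: sa:.lek.ˈgi:.li:.ˌti.ka:l.ˌtif.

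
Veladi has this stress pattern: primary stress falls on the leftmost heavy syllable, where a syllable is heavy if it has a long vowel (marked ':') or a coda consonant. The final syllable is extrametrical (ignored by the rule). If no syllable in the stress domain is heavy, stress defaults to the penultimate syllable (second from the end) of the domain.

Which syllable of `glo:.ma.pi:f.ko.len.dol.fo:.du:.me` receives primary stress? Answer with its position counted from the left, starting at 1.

1

The final syllable (9, me) is extrametrical; the stress domain is syllables 1–8.
Weights: 1 glo: H, 2 ma L, 3 pi:f H, 4 ko L, 5 len H, 6 dol H, 7 fo: H, 8 du: H.
Heavy syllables in the domain: 1, 3, 5, 6, 7, 8. The leftmost is syllable 1 (glo:).
Primary stress: syllable 1 → ˈglo:.ma.pi:f.ko.len.dol.fo:.du:.me.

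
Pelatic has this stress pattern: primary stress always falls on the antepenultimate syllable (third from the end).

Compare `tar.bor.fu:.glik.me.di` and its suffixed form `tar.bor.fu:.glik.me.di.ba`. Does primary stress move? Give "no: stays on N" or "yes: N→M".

yes: 4→5

Base `tar.bor.fu:.glik.me.di` (6 syllables):
  The word has 6 syllables; the antepenultimate syllable (third from the end) is syllable 4 (glik).
  → primary stress on syllable 4.
Suffixed `tar.bor.fu:.glik.me.di.ba` (7 syllables):
  The word has 7 syllables; the antepenultimate syllable (third from the end) is syllable 5 (me).
  → primary stress on syllable 5.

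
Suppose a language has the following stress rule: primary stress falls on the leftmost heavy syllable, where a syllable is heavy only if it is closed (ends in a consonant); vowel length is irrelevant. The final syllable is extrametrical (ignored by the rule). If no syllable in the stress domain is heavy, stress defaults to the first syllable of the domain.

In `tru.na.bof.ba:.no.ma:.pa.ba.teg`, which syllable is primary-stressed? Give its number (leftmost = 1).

The final syllable (9, teg) is extrametrical; the stress domain is syllables 1–8.
Weights: 1 tru L, 2 na L, 3 bof H, 4 ba: L, 5 no L, 6 ma: L, 7 pa L, 8 ba L.
Heavy syllables in the domain: 3. The leftmost is syllable 3 (bof).
Primary stress: syllable 3 → tru.na.ˈbof.ba:.no.ma:.pa.ba.teg.

3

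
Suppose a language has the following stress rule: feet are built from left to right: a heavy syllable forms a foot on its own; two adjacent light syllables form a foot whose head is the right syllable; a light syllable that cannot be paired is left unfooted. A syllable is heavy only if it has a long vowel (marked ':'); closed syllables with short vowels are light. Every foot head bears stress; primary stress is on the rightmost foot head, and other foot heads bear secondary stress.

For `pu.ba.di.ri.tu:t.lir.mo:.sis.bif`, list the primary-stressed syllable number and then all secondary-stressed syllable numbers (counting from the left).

Weights: 1 pu L, 2 ba L, 3 di L, 4 ri L, 5 tu:t H, 6 lir L, 7 mo: H, 8 sis L, 9 bif L.
Parse left to right (heavy = foot alone; LL = one foot; stranded L unfooted): (pu.ˈba) (di.ˈri) (ˈtu:t) lir (ˈmo:) (sis.ˈbif).
Foot heads: 2, 4, 5, 7, 9.
Primary stress on the rightmost head = syllable 9.
Secondary stress on 2, 4, 5, 7: pu.ˌba.di.ˌri.ˌtu:t.lir.ˌmo:.sis.ˈbif.

primary 9, secondary 2, 4, 5, 7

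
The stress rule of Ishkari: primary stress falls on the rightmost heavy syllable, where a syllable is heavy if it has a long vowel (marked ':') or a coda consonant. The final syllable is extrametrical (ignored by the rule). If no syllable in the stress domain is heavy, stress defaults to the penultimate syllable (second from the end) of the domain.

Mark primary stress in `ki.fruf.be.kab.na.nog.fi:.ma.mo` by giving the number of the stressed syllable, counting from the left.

The final syllable (9, mo) is extrametrical; the stress domain is syllables 1–8.
Weights: 1 ki L, 2 fruf H, 3 be L, 4 kab H, 5 na L, 6 nog H, 7 fi: H, 8 ma L.
Heavy syllables in the domain: 2, 4, 6, 7. The rightmost is syllable 7 (fi:).
Primary stress: syllable 7 → ki.fruf.be.kab.na.nog.ˈfi:.ma.mo.

7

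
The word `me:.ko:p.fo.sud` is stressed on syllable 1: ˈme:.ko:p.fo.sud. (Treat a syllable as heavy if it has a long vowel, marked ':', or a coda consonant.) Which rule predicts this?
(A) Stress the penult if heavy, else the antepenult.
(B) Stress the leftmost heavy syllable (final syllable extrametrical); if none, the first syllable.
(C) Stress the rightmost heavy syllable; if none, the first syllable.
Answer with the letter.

B

Rule A → syllable 2 (observed: 1).
Rule B → syllable 1 ✓.
Rule C → syllable 4 (observed: 1).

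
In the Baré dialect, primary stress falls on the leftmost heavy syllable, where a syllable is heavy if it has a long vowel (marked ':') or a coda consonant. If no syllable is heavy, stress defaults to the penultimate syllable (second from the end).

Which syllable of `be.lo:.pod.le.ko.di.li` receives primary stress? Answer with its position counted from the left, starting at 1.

Weights: 1 be L, 2 lo: H, 3 pod H, 4 le L, 5 ko L, 6 di L, 7 li L.
Heavy syllables in the domain: 2, 3. The leftmost is syllable 2 (lo:).
Primary stress: syllable 2 → be.ˈlo:.pod.le.ko.di.li.

2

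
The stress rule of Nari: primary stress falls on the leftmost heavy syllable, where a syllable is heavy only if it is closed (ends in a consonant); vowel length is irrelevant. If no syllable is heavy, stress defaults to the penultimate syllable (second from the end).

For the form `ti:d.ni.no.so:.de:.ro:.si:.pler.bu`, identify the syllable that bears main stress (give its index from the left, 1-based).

1

Weights: 1 ti:d H, 2 ni L, 3 no L, 4 so: L, 5 de: L, 6 ro: L, 7 si: L, 8 pler H, 9 bu L.
Heavy syllables in the domain: 1, 8. The leftmost is syllable 1 (ti:d).
Primary stress: syllable 1 → ˈti:d.ni.no.so:.de:.ro:.si:.pler.bu.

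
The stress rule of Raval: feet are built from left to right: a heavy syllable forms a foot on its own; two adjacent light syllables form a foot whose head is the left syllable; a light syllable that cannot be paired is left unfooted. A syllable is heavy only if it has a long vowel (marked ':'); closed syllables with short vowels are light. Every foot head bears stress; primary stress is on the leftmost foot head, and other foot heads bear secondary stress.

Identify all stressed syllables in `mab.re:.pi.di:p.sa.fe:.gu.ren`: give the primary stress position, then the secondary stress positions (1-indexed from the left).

primary 2, secondary 4, 6, 7

Weights: 1 mab L, 2 re: H, 3 pi L, 4 di:p H, 5 sa L, 6 fe: H, 7 gu L, 8 ren L.
Parse left to right (heavy = foot alone; LL = one foot; stranded L unfooted): mab (ˈre:) pi (ˈdi:p) sa (ˈfe:) (ˈgu.ren).
Foot heads: 2, 4, 6, 7.
Primary stress on the leftmost head = syllable 2.
Secondary stress on 4, 6, 7: mab.ˈre:.pi.ˌdi:p.sa.ˌfe:.ˌgu.ren.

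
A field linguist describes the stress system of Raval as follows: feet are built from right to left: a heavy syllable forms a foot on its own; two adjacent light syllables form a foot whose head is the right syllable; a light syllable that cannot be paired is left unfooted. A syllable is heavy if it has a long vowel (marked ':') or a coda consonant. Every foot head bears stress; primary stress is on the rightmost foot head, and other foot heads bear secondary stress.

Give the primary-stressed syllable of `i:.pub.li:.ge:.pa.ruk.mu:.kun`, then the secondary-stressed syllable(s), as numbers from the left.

Weights: 1 i: H, 2 pub H, 3 li: H, 4 ge: H, 5 pa L, 6 ruk H, 7 mu: H, 8 kun H.
Parse right to left (heavy = foot alone; LL = one foot; stranded L unfooted): (ˈi:) (ˈpub) (ˈli:) (ˈge:) pa (ˈruk) (ˈmu:) (ˈkun).
Foot heads: 1, 2, 3, 4, 6, 7, 8.
Primary stress on the rightmost head = syllable 8.
Secondary stress on 1, 2, 3, 4, 6, 7: ˌi:.ˌpub.ˌli:.ˌge:.pa.ˌruk.ˌmu:.ˈkun.

primary 8, secondary 1, 2, 3, 4, 6, 7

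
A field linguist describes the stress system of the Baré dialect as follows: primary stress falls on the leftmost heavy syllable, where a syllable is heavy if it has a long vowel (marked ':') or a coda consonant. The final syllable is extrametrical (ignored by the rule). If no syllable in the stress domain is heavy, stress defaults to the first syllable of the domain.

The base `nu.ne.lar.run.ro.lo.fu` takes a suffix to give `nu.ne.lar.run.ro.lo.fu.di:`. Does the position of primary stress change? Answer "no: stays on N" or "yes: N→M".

no: stays on 3

Base `nu.ne.lar.run.ro.lo.fu` (7 syllables):
  The final syllable (7, fu) is extrametrical; the stress domain is syllables 1–6.
  Weights: 1 nu L, 2 ne L, 3 lar H, 4 run H, 5 ro L, 6 lo L.
  Heavy syllables in the domain: 3, 4. The leftmost is syllable 3 (lar).
  → primary stress on syllable 3.
Suffixed `nu.ne.lar.run.ro.lo.fu.di:` (8 syllables):
  The final syllable (8, di:) is extrametrical; the stress domain is syllables 1–7.
  Weights: 1 nu L, 2 ne L, 3 lar H, 4 run H, 5 ro L, 6 lo L, 7 fu L.
  Heavy syllables in the domain: 3, 4. The leftmost is syllable 3 (lar).
  → primary stress on syllable 3.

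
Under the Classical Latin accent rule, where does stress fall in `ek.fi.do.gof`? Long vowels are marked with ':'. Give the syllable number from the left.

2

Classical Latin: stress the penult if heavy (long vowel or closed), else the antepenult.
Weights: 2 fi L, 3 do L, 4 gof H.
The penult (syllable 3, do) is light, so stress falls on the antepenult (syllable 2, fi).
Stress on syllable 2: ek.ˈfi.do.gof.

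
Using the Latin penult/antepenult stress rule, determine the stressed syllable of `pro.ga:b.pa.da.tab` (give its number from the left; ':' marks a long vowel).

Classical Latin: stress the penult if heavy (long vowel or closed), else the antepenult.
Weights: 3 pa L, 4 da L, 5 tab H.
The penult (syllable 4, da) is light, so stress falls on the antepenult (syllable 3, pa).
Stress on syllable 3: pro.ga:b.ˈpa.da.tab.

3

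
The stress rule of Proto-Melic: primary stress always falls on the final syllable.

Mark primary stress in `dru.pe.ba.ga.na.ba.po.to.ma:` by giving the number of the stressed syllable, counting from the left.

The word has 9 syllables; the final syllable is syllable 9 (ma:).
Primary stress: syllable 9 → dru.pe.ba.ga.na.ba.po.to.ˈma:.

9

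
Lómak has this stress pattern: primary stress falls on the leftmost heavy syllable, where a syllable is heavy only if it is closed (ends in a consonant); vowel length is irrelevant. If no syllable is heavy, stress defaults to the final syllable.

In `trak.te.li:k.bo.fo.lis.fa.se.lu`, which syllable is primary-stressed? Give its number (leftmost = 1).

Weights: 1 trak H, 2 te L, 3 li:k H, 4 bo L, 5 fo L, 6 lis H, 7 fa L, 8 se L, 9 lu L.
Heavy syllables in the domain: 1, 3, 6. The leftmost is syllable 1 (trak).
Primary stress: syllable 1 → ˈtrak.te.li:k.bo.fo.lis.fa.se.lu.

1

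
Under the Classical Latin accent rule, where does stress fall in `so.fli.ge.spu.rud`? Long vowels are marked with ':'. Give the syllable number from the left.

Classical Latin: stress the penult if heavy (long vowel or closed), else the antepenult.
Weights: 3 ge L, 4 spu L, 5 rud H.
The penult (syllable 4, spu) is light, so stress falls on the antepenult (syllable 3, ge).
Stress on syllable 3: so.fli.ˈge.spu.rud.

3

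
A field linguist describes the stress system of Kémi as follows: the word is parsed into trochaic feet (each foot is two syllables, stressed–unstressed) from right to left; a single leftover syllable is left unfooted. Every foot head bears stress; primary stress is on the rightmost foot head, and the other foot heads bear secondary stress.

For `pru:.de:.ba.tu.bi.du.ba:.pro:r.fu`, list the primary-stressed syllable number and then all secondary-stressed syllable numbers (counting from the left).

primary 8, secondary 2, 4, 6

Parse right to left into trochaic (ˈσσ) feet: pru: (ˈde:.ba) (ˈtu.bi) (ˈdu.ba:) (ˈpro:r.fu). Syllable 1 is left unfooted.
Foot heads (stressed positions): 2, 4, 6, 8.
End Rule Rightmost: primary stress on the rightmost head = syllable 8.
Secondary stress on 2, 4, 6: pru:.ˌde:.ba.ˌtu.bi.ˌdu.ba:.ˈpro:r.fu.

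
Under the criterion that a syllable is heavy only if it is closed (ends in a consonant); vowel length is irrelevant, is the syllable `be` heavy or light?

`be`: short vowel, open (no coda). Open (no coda) → light.

light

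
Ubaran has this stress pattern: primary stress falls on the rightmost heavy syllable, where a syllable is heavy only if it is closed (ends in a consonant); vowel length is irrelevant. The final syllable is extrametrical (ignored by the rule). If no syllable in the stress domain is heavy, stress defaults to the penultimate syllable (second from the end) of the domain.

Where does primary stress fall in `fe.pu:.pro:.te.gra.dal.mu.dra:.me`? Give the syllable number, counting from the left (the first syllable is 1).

6

The final syllable (9, me) is extrametrical; the stress domain is syllables 1–8.
Weights: 1 fe L, 2 pu: L, 3 pro: L, 4 te L, 5 gra L, 6 dal H, 7 mu L, 8 dra: L.
Heavy syllables in the domain: 6. The rightmost is syllable 6 (dal).
Primary stress: syllable 6 → fe.pu:.pro:.te.gra.ˈdal.mu.dra:.me.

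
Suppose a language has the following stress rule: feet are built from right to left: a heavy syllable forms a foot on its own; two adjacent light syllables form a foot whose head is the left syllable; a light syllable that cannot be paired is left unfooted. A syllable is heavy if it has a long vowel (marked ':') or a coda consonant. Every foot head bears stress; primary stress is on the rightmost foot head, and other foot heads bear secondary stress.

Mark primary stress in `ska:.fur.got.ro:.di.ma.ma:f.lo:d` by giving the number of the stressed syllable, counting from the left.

8

Weights: 1 ska: H, 2 fur H, 3 got H, 4 ro: H, 5 di L, 6 ma L, 7 ma:f H, 8 lo:d H.
Parse right to left (heavy = foot alone; LL = one foot; stranded L unfooted): (ˈska:) (ˈfur) (ˈgot) (ˈro:) (ˈdi.ma) (ˈma:f) (ˈlo:d).
Foot heads: 1, 2, 3, 4, 5, 7, 8.
Primary stress on the rightmost head = syllable 8.
Primary stress: syllable 8 → ska:.fur.got.ro:.di.ma.ma:f.ˈlo:d.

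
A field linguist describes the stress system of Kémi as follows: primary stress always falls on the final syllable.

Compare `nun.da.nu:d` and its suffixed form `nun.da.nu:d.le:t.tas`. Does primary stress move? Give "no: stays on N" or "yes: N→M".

yes: 3→5

Base `nun.da.nu:d` (3 syllables):
  The word has 3 syllables; the final syllable is syllable 3 (nu:d).
  → primary stress on syllable 3.
Suffixed `nun.da.nu:d.le:t.tas` (5 syllables):
  The word has 5 syllables; the final syllable is syllable 5 (tas).
  → primary stress on syllable 5.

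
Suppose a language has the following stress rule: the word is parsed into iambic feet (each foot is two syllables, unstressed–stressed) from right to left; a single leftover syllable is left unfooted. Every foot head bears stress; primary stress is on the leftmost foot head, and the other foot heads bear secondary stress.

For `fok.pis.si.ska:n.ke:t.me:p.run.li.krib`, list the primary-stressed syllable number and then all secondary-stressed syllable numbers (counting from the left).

Parse right to left into iambic (σˈσ) feet: fok (pis.ˈsi) (ska:n.ˈke:t) (me:p.ˈrun) (li.ˈkrib). Syllable 1 is left unfooted.
Foot heads (stressed positions): 3, 5, 7, 9.
End Rule Leftmost: primary stress on the leftmost head = syllable 3.
Secondary stress on 5, 7, 9: fok.pis.ˈsi.ska:n.ˌke:t.me:p.ˌrun.li.ˌkrib.

primary 3, secondary 5, 7, 9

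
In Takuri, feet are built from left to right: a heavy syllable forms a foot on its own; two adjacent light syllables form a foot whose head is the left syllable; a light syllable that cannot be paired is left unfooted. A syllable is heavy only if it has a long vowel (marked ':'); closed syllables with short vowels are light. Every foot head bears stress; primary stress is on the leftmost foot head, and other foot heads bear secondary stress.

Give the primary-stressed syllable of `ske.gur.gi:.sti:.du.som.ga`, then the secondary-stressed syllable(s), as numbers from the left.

Weights: 1 ske L, 2 gur L, 3 gi: H, 4 sti: H, 5 du L, 6 som L, 7 ga L.
Parse left to right (heavy = foot alone; LL = one foot; stranded L unfooted): (ˈske.gur) (ˈgi:) (ˈsti:) (ˈdu.som) ga.
Foot heads: 1, 3, 4, 5.
Primary stress on the leftmost head = syllable 1.
Secondary stress on 3, 4, 5: ˈske.gur.ˌgi:.ˌsti:.ˌdu.som.ga.

primary 1, secondary 3, 4, 5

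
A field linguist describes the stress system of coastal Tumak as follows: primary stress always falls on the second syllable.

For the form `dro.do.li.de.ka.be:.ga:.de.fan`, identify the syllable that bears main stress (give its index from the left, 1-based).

2

The word has 9 syllables; the second syllable is syllable 2 (do).
Primary stress: syllable 2 → dro.ˈdo.li.de.ka.be:.ga:.de.fan.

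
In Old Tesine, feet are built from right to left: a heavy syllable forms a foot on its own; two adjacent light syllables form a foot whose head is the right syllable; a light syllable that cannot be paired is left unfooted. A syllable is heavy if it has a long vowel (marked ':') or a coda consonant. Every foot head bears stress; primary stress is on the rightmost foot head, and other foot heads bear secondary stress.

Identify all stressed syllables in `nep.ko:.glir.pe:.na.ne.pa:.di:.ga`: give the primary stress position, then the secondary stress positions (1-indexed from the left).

Weights: 1 nep H, 2 ko: H, 3 glir H, 4 pe: H, 5 na L, 6 ne L, 7 pa: H, 8 di: H, 9 ga L.
Parse right to left (heavy = foot alone; LL = one foot; stranded L unfooted): (ˈnep) (ˈko:) (ˈglir) (ˈpe:) (na.ˈne) (ˈpa:) (ˈdi:) ga.
Foot heads: 1, 2, 3, 4, 6, 7, 8.
Primary stress on the rightmost head = syllable 8.
Secondary stress on 1, 2, 3, 4, 6, 7: ˌnep.ˌko:.ˌglir.ˌpe:.na.ˌne.ˌpa:.ˈdi:.ga.

primary 8, secondary 1, 2, 3, 4, 6, 7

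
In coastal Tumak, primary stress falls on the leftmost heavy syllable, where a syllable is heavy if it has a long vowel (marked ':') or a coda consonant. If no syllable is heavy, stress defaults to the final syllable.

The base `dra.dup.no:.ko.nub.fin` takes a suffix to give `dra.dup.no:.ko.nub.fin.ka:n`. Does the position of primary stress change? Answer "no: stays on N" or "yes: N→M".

no: stays on 2

Base `dra.dup.no:.ko.nub.fin` (6 syllables):
  Weights: 1 dra L, 2 dup H, 3 no: H, 4 ko L, 5 nub H, 6 fin H.
  Heavy syllables in the domain: 2, 3, 5, 6. The leftmost is syllable 2 (dup).
  → primary stress on syllable 2.
Suffixed `dra.dup.no:.ko.nub.fin.ka:n` (7 syllables):
  Weights: 1 dra L, 2 dup H, 3 no: H, 4 ko L, 5 nub H, 6 fin H, 7 ka:n H.
  Heavy syllables in the domain: 2, 3, 5, 6, 7. The leftmost is syllable 2 (dup).
  → primary stress on syllable 2.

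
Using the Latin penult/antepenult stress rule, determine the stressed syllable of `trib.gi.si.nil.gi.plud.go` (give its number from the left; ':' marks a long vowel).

Classical Latin: stress the penult if heavy (long vowel or closed), else the antepenult.
Weights: 5 gi L, 6 plud H, 7 go L.
The penult (syllable 6, plud) is heavy, so it takes stress.
Stress on syllable 6: trib.gi.si.nil.gi.ˈplud.go.

6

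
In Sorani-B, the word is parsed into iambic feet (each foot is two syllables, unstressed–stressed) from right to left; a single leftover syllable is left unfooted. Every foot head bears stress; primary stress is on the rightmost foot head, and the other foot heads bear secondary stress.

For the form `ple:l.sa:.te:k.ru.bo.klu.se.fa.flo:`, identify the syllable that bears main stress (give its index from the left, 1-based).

9

Parse right to left into iambic (σˈσ) feet: ple:l (sa:.ˈte:k) (ru.ˈbo) (klu.ˈse) (fa.ˈflo:). Syllable 1 is left unfooted.
Foot heads (stressed positions): 3, 5, 7, 9.
End Rule Rightmost: primary stress on the rightmost head = syllable 9.
Primary stress: syllable 9 → ple:l.sa:.te:k.ru.bo.klu.se.fa.ˈflo:.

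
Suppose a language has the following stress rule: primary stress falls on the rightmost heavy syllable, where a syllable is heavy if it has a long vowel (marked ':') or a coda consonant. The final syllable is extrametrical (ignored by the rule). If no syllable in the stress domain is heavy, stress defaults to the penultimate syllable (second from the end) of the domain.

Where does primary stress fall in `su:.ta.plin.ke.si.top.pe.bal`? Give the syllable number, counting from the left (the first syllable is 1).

6

The final syllable (8, bal) is extrametrical; the stress domain is syllables 1–7.
Weights: 1 su: H, 2 ta L, 3 plin H, 4 ke L, 5 si L, 6 top H, 7 pe L.
Heavy syllables in the domain: 1, 3, 6. The rightmost is syllable 6 (top).
Primary stress: syllable 6 → su:.ta.plin.ke.si.ˈtop.pe.bal.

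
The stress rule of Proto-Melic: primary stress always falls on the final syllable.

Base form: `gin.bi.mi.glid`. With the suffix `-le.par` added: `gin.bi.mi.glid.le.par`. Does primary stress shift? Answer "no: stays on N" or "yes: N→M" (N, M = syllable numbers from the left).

Base `gin.bi.mi.glid` (4 syllables):
  The word has 4 syllables; the final syllable is syllable 4 (glid).
  → primary stress on syllable 4.
Suffixed `gin.bi.mi.glid.le.par` (6 syllables):
  The word has 6 syllables; the final syllable is syllable 6 (par).
  → primary stress on syllable 6.

yes: 4→6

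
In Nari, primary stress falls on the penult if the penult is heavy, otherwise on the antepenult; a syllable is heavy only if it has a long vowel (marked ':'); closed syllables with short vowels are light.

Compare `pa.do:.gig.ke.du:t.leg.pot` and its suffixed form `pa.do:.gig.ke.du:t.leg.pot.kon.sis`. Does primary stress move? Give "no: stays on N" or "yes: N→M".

Base `pa.do:.gig.ke.du:t.leg.pot` (7 syllables):
  Weights: 5 du:t H, 6 leg L, 7 pot L.
  The penult (syllable 6, leg) is light, so stress falls on the antepenult (syllable 5, du:t).
  → primary stress on syllable 5.
Suffixed `pa.do:.gig.ke.du:t.leg.pot.kon.sis` (9 syllables):
  Weights: 7 pot L, 8 kon L, 9 sis L.
  The penult (syllable 8, kon) is light, so stress falls on the antepenult (syllable 7, pot).
  → primary stress on syllable 7.

yes: 5→7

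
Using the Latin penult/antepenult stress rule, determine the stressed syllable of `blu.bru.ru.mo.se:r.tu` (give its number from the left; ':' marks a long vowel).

Classical Latin: stress the penult if heavy (long vowel or closed), else the antepenult.
Weights: 4 mo L, 5 se:r H, 6 tu L.
The penult (syllable 5, se:r) is heavy, so it takes stress.
Stress on syllable 5: blu.bru.ru.mo.ˈse:r.tu.

5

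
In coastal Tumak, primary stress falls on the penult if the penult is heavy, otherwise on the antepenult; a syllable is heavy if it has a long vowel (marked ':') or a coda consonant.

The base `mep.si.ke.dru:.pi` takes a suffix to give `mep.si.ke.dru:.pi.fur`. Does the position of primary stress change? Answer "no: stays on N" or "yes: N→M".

Base `mep.si.ke.dru:.pi` (5 syllables):
  Weights: 3 ke L, 4 dru: H, 5 pi L.
  The penult (syllable 4, dru:) is heavy, so it takes stress.
  → primary stress on syllable 4.
Suffixed `mep.si.ke.dru:.pi.fur` (6 syllables):
  Weights: 4 dru: H, 5 pi L, 6 fur H.
  The penult (syllable 5, pi) is light, so stress falls on the antepenult (syllable 4, dru:).
  → primary stress on syllable 4.

no: stays on 4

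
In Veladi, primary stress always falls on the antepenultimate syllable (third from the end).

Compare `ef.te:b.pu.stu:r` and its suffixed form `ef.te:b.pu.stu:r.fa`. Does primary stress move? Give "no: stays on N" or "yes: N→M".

Base `ef.te:b.pu.stu:r` (4 syllables):
  The word has 4 syllables; the antepenultimate syllable (third from the end) is syllable 2 (te:b).
  → primary stress on syllable 2.
Suffixed `ef.te:b.pu.stu:r.fa` (5 syllables):
  The word has 5 syllables; the antepenultimate syllable (third from the end) is syllable 3 (pu).
  → primary stress on syllable 3.

yes: 2→3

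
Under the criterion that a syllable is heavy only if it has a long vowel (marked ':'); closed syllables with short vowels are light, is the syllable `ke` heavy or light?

light

`ke`: short vowel, open (no coda). Short vowel → light.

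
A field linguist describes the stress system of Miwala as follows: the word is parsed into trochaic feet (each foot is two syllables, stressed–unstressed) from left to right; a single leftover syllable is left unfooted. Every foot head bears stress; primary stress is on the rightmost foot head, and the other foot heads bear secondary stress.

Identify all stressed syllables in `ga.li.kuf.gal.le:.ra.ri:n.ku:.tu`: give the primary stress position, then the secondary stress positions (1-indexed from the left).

primary 7, secondary 1, 3, 5

Parse left to right into trochaic (ˈσσ) feet: (ˈga.li) (ˈkuf.gal) (ˈle:.ra) (ˈri:n.ku:) tu. Syllable 9 is left unfooted.
Foot heads (stressed positions): 1, 3, 5, 7.
End Rule Rightmost: primary stress on the rightmost head = syllable 7.
Secondary stress on 1, 3, 5: ˌga.li.ˌkuf.gal.ˌle:.ra.ˈri:n.ku:.tu.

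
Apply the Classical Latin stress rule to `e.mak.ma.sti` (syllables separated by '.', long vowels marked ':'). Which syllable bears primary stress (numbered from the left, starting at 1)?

Classical Latin: stress the penult if heavy (long vowel or closed), else the antepenult.
Weights: 2 mak H, 3 ma L, 4 sti L.
The penult (syllable 3, ma) is light, so stress falls on the antepenult (syllable 2, mak).
Stress on syllable 2: e.ˈmak.ma.sti.

2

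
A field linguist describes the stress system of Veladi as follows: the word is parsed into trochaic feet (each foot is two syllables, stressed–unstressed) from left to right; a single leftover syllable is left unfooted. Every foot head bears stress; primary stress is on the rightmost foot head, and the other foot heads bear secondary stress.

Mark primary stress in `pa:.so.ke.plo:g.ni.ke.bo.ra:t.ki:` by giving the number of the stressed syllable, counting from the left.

Parse left to right into trochaic (ˈσσ) feet: (ˈpa:.so) (ˈke.plo:g) (ˈni.ke) (ˈbo.ra:t) ki:. Syllable 9 is left unfooted.
Foot heads (stressed positions): 1, 3, 5, 7.
End Rule Rightmost: primary stress on the rightmost head = syllable 7.
Primary stress: syllable 7 → pa:.so.ke.plo:g.ni.ke.ˈbo.ra:t.ki:.

7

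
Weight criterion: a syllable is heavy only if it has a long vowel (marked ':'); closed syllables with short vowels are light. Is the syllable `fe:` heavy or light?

`fe:`: long vowel, open (no coda). Long vowel → heavy.

heavy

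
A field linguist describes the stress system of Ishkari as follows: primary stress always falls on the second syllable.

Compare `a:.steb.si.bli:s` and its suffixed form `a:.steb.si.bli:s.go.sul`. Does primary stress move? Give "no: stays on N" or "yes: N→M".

Base `a:.steb.si.bli:s` (4 syllables):
  The word has 4 syllables; the second syllable is syllable 2 (steb).
  → primary stress on syllable 2.
Suffixed `a:.steb.si.bli:s.go.sul` (6 syllables):
  The word has 6 syllables; the second syllable is syllable 2 (steb).
  → primary stress on syllable 2.

no: stays on 2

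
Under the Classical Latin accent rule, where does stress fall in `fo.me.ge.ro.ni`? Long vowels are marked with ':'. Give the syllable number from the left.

Classical Latin: stress the penult if heavy (long vowel or closed), else the antepenult.
Weights: 3 ge L, 4 ro L, 5 ni L.
The penult (syllable 4, ro) is light, so stress falls on the antepenult (syllable 3, ge).
Stress on syllable 3: fo.me.ˈge.ro.ni.

3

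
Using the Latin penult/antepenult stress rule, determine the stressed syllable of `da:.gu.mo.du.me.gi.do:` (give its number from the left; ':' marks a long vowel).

Classical Latin: stress the penult if heavy (long vowel or closed), else the antepenult.
Weights: 5 me L, 6 gi L, 7 do: H.
The penult (syllable 6, gi) is light, so stress falls on the antepenult (syllable 5, me).
Stress on syllable 5: da:.gu.mo.du.ˈme.gi.do:.

5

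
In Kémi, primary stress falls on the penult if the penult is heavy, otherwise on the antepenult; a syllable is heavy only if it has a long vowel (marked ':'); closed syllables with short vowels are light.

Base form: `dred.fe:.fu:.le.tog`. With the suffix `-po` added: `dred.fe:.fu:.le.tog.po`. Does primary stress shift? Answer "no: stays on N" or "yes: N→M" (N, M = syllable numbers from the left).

Base `dred.fe:.fu:.le.tog` (5 syllables):
  Weights: 3 fu: H, 4 le L, 5 tog L.
  The penult (syllable 4, le) is light, so stress falls on the antepenult (syllable 3, fu:).
  → primary stress on syllable 3.
Suffixed `dred.fe:.fu:.le.tog.po` (6 syllables):
  Weights: 4 le L, 5 tog L, 6 po L.
  The penult (syllable 5, tog) is light, so stress falls on the antepenult (syllable 4, le).
  → primary stress on syllable 4.

yes: 3→4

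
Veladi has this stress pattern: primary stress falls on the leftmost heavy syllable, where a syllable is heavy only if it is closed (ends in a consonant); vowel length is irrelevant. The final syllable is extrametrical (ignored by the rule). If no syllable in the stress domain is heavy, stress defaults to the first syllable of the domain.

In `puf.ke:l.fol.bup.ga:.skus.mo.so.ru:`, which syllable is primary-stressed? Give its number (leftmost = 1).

The final syllable (9, ru:) is extrametrical; the stress domain is syllables 1–8.
Weights: 1 puf H, 2 ke:l H, 3 fol H, 4 bup H, 5 ga: L, 6 skus H, 7 mo L, 8 so L.
Heavy syllables in the domain: 1, 2, 3, 4, 6. The leftmost is syllable 1 (puf).
Primary stress: syllable 1 → ˈpuf.ke:l.fol.bup.ga:.skus.mo.so.ru:.

1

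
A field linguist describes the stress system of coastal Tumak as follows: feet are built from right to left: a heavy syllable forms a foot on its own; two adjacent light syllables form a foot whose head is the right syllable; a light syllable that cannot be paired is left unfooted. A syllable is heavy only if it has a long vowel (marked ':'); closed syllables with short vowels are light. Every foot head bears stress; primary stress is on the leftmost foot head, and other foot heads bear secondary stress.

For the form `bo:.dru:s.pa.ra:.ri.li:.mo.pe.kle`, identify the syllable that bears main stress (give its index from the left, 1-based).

1

Weights: 1 bo: H, 2 dru:s H, 3 pa L, 4 ra: H, 5 ri L, 6 li: H, 7 mo L, 8 pe L, 9 kle L.
Parse right to left (heavy = foot alone; LL = one foot; stranded L unfooted): (ˈbo:) (ˈdru:s) pa (ˈra:) ri (ˈli:) mo (pe.ˈkle).
Foot heads: 1, 2, 4, 6, 9.
Primary stress on the leftmost head = syllable 1.
Primary stress: syllable 1 → ˈbo:.dru:s.pa.ra:.ri.li:.mo.pe.kle.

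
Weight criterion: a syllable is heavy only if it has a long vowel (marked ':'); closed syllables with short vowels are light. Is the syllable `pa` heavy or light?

light

`pa`: short vowel, open (no coda). Short vowel → light.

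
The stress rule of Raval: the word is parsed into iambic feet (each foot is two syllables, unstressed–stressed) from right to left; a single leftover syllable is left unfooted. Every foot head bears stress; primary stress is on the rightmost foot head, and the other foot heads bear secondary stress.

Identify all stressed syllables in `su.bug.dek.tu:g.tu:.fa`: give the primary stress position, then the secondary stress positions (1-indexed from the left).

primary 6, secondary 2, 4

Parse right to left into iambic (σˈσ) feet: (su.ˈbug) (dek.ˈtu:g) (tu:.ˈfa).
Foot heads (stressed positions): 2, 4, 6.
End Rule Rightmost: primary stress on the rightmost head = syllable 6.
Secondary stress on 2, 4: su.ˌbug.dek.ˌtu:g.tu:.ˈfa.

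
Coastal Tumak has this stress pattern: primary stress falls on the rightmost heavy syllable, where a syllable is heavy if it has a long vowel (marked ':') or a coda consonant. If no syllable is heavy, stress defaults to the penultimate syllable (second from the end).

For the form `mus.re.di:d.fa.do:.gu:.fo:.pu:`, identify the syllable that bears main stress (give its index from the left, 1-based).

8

Weights: 1 mus H, 2 re L, 3 di:d H, 4 fa L, 5 do: H, 6 gu: H, 7 fo: H, 8 pu: H.
Heavy syllables in the domain: 1, 3, 5, 6, 7, 8. The rightmost is syllable 8 (pu:).
Primary stress: syllable 8 → mus.re.di:d.fa.do:.gu:.fo:.ˈpu:.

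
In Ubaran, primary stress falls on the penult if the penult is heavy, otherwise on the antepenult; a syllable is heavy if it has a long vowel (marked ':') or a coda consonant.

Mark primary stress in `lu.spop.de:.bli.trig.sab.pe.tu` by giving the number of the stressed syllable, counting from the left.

6

Weights: 6 sab H, 7 pe L, 8 tu L.
The penult (syllable 7, pe) is light, so stress falls on the antepenult (syllable 6, sab).
Primary stress: syllable 6 → lu.spop.de:.bli.trig.ˈsab.pe.tu.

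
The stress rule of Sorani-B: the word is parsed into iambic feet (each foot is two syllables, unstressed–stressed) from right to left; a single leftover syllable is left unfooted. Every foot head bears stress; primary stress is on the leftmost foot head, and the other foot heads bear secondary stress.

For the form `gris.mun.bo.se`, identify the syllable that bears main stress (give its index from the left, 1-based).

2

Parse right to left into iambic (σˈσ) feet: (gris.ˈmun) (bo.ˈse).
Foot heads (stressed positions): 2, 4.
End Rule Leftmost: primary stress on the leftmost head = syllable 2.
Primary stress: syllable 2 → gris.ˈmun.bo.se.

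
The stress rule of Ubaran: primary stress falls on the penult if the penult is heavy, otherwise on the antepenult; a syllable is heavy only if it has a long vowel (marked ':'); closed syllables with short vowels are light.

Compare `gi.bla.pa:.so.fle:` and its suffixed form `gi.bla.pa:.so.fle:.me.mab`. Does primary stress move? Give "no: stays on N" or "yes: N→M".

yes: 3→5

Base `gi.bla.pa:.so.fle:` (5 syllables):
  Weights: 3 pa: H, 4 so L, 5 fle: H.
  The penult (syllable 4, so) is light, so stress falls on the antepenult (syllable 3, pa:).
  → primary stress on syllable 3.
Suffixed `gi.bla.pa:.so.fle:.me.mab` (7 syllables):
  Weights: 5 fle: H, 6 me L, 7 mab L.
  The penult (syllable 6, me) is light, so stress falls on the antepenult (syllable 5, fle:).
  → primary stress on syllable 5.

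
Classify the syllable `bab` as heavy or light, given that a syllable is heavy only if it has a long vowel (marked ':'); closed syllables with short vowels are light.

`bab`: short vowel, closed (coda /b/). Short vowel → light.

light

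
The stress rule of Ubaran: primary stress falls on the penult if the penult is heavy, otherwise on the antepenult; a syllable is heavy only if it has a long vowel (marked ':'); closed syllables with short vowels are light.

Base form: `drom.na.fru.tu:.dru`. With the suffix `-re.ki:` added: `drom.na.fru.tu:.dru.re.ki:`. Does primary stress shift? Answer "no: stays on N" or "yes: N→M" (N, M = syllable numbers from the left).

Base `drom.na.fru.tu:.dru` (5 syllables):
  Weights: 3 fru L, 4 tu: H, 5 dru L.
  The penult (syllable 4, tu:) is heavy, so it takes stress.
  → primary stress on syllable 4.
Suffixed `drom.na.fru.tu:.dru.re.ki:` (7 syllables):
  Weights: 5 dru L, 6 re L, 7 ki: H.
  The penult (syllable 6, re) is light, so stress falls on the antepenult (syllable 5, dru).
  → primary stress on syllable 5.

yes: 4→5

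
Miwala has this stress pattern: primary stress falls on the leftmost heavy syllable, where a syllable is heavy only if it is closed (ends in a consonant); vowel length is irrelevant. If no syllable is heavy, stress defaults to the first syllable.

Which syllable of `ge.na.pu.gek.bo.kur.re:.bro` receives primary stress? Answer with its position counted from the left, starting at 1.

Weights: 1 ge L, 2 na L, 3 pu L, 4 gek H, 5 bo L, 6 kur H, 7 re: L, 8 bro L.
Heavy syllables in the domain: 4, 6. The leftmost is syllable 4 (gek).
Primary stress: syllable 4 → ge.na.pu.ˈgek.bo.kur.re:.bro.

4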